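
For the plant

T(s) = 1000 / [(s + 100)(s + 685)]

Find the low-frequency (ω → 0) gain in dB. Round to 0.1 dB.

T(0) = 1000 / (100·685) ≈ 0.014599
20 log₁₀(0.014599) ≈ -36.71 dB

-36.7 dB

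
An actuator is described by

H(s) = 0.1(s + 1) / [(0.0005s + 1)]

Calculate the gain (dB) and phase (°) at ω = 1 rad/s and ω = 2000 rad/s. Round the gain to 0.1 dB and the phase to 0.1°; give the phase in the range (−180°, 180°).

ω = 1: -17.0 dB, 45.0°; ω = 2000: 43.0 dB, 45.0°

At ω = 1 rad/s:
zero (1 + j1·1) = 1 + j1 → |·| ≈ 1.4142, ∠ ≈ 45.00°
pole (1 + j1·0.0005) = 1 + j0.0005 → |·| ≈ 1, ∠ ≈ 0.03°
|H| = 0.1 · 1.4142 / (1) ≈ 0.14142
Gain = 20 log₁₀(0.14142) ≈ -16.99 dB
∠H = (45.00°) − (0.03°) = 44.97°

At ω = 2000 rad/s:
zero (1 + j2000·1) = 1 + j2000 → |·| ≈ 2000, ∠ ≈ 89.97°
pole (1 + j2000·0.0005) = 1 + j1 → |·| ≈ 1.4142, ∠ ≈ 45.00°
|H| = 0.1 · 2000 / (1.4142) ≈ 141.42
Gain = 20 log₁₀(141.42) ≈ 43.01 dB
∠H = (89.97°) − (45.00°) = 44.97°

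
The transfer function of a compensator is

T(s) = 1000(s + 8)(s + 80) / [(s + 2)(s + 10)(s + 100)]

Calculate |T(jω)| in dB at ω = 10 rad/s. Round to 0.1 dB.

At s = jω = j10:
zero (s+8): 8 + j10 → |·| = √(8²+10²) = √164 ≈ 12.806, ∠ = arctan(10/8) ≈ 51.34°
zero (s+80): 80 + j10 → |·| = √(80²+10²) = √6500 ≈ 80.623, ∠ = arctan(10/80) ≈ 7.13°
pole (s+2): 2 + j10 → |·| = √(2²+10²) = √104 ≈ 10.198, ∠ = arctan(10/2) ≈ 78.69°
pole (s+10): 10 + j10 → |·| = √(10²+10²) = √200 ≈ 14.142, ∠ = arctan(10/10) ≈ 45.00°
pole (s+100): 100 + j10 → |·| = √(100²+10²) = √10100 ≈ 100.5, ∠ = arctan(10/100) ≈ 5.71°
|T| = 1000 · 1032.5 / 14494 ≈ 71.236
Gain = 20 log₁₀(71.236) ≈ 37.05 dB

37.1 dB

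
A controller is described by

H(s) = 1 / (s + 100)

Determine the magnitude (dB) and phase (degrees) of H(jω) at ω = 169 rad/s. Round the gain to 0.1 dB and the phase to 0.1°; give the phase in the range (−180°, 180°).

-45.9 dB, -59.4°

At s = jω = j169:
pole (s+100): 100 + j169 → |·| = √(100²+169²) = √38561 ≈ 196.37, ∠ = arctan(169/100) ≈ 59.39°
|H| = 1 / 196.37 ≈ 0.0050924
Gain = 20 log₁₀(0.0050924) ≈ -45.86 dB
∠H = 0.00° − 59.39° = -59.39°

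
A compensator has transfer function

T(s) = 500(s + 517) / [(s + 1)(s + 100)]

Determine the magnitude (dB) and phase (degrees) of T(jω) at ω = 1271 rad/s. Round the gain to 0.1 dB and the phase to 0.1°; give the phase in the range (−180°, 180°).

-7.5 dB, -107.6°

At s = jω = j1271:
zero (s+517): 517 + j1271 → |·| = √(517²+1271²) = √1882730 ≈ 1372.1, ∠ = arctan(1271/517) ≈ 67.87°
pole (s+1): 1 + j1271 → |·| = √(1²+1271²) = √1615442 ≈ 1271, ∠ = arctan(1271/1) ≈ 89.95°
pole (s+100): 100 + j1271 → |·| = √(100²+1271²) = √1625441 ≈ 1274.9, ∠ = arctan(1271/100) ≈ 85.50°
|T| = 500 · 1372.1 / 1.6204e+06 ≈ 0.42338
Gain = 20 log₁₀(0.42338) ≈ -7.47 dB
∠T = 67.87° − 175.45° = -107.58°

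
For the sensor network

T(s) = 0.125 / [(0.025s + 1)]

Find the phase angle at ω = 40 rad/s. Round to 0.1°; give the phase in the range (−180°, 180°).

-45.0°

At ω = 40 rad/s:
pole (1 + j40·0.025) = 1 + j1 → |·| ≈ 1.4142, ∠ ≈ 45.00°
∠T = (0°) − (45.00°) = -45.00°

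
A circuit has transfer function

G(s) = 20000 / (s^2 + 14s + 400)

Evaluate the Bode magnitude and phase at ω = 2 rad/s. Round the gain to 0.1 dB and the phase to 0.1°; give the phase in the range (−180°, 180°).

34.0 dB, -4.0°

At s = jω = j2:
quadratic: (j2)² + 14·j2 + 400 = 396 + j28 → |·| ≈ 396.99, ∠ ≈ 4.04°
|G| = 20000 / 396.99 ≈ 50.379
Gain = 20 log₁₀(50.379) ≈ 34.04 dB
∠G = 0.00° − 4.04° = -4.04°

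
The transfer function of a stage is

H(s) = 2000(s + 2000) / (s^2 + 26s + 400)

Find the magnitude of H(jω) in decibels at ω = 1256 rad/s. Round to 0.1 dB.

At s = jω = j1256:
zero (s+2000): 2000 + j1256 → |·| = √(2000²+1256²) = √5577536 ≈ 2361.7, ∠ = arctan(1256/2000) ≈ 32.13°
quadratic: (j1256)² + 26·j1256 + 400 = -1577136 + j32656 → |·| ≈ 1.5775e+06, ∠ ≈ 178.81°
|H| = 2000 · 2361.7 / 1.5775e+06 ≈ 2.9942
Gain = 20 log₁₀(2.9942) ≈ 9.53 dB

9.5 dB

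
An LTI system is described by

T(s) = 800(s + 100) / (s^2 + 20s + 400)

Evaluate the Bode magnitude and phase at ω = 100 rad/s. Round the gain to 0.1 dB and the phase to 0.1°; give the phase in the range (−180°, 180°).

21.2 dB, -123.2°

At s = jω = j100:
zero (s+100): 100 + j100 → |·| = √(100²+100²) = √20000 ≈ 141.42, ∠ = arctan(100/100) ≈ 45.00°
quadratic: (j100)² + 20·j100 + 400 = -9600 + j2000 → |·| ≈ 9806.1, ∠ ≈ 168.23°
|T| = 800 · 141.42 / 9806.1 ≈ 11.537
Gain = 20 log₁₀(11.537) ≈ 21.24 dB
∠T = 45.00° − 168.23° = -123.23°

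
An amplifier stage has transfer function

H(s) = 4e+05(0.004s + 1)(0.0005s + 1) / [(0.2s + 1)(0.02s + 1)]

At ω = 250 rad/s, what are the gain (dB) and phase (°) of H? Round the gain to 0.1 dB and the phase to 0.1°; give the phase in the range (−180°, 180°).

At ω = 250 rad/s:
zero (1 + j250·0.004) = 1 + j1 → |·| ≈ 1.4142, ∠ ≈ 45.00°
zero (1 + j250·0.0005) = 1 + j0.125 → |·| ≈ 1.0078, ∠ ≈ 7.13°
pole (1 + j250·0.2) = 1 + j50 → |·| ≈ 50.01, ∠ ≈ 88.85°
pole (1 + j250·0.02) = 1 + j5 → |·| ≈ 5.099, ∠ ≈ 78.69°
|H| = 4e+05 · 1.4142 · 1.0078 / (50.01 · 5.099) ≈ 2235.6
Gain = 20 log₁₀(2235.6) ≈ 66.99 dB
∠H = (45.00° + 7.13°) − (88.85° + 78.69°) = -115.41°

67.0 dB, -115.4°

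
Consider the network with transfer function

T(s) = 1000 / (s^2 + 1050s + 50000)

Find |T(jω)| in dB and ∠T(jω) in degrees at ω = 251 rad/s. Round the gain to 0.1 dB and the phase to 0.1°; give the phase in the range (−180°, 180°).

-48.4 dB, -92.8°

Substitute s = j251:
Numerator: 1000 = 1000 + j0
Denominator: (j251)^2 + 1050(j251) + 50000 = -13001 + j263550
|N| = √(1000² + 0²) ≈ 1000, ∠N ≈ 0.00°
|D| = √(13001² + 263550²) ≈ 2.6387e+05, ∠D ≈ 92.82°
|T| = 1000 / 2.6387e+05 ≈ 0.0037897
Gain = 20 log₁₀(0.0037897) ≈ -48.43 dB
∠T = 0.00° − 92.82° = -92.82°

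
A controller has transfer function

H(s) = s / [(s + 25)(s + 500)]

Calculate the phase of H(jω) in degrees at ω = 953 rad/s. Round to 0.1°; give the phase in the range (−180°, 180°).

At s = jω = j953:
zero at origin: s = j953 → |·| = 953, ∠ = 90.00°
pole (s+25): 25 + j953 → |·| = √(25²+953²) = √908834 ≈ 953.33, ∠ = arctan(953/25) ≈ 88.50°
pole (s+500): 500 + j953 → |·| = √(500²+953²) = √1158209 ≈ 1076.2, ∠ = arctan(953/500) ≈ 62.32°
∠H = 90.00° − 150.82° = -60.82°

-60.8°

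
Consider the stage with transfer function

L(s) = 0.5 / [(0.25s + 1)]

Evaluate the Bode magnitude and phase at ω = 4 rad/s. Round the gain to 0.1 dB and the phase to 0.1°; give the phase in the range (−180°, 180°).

-9.0 dB, -45.0°

At ω = 4 rad/s:
pole (1 + j4·0.25) = 1 + j1 → |·| ≈ 1.4142, ∠ ≈ 45.00°
|L| = 0.5 · 1 / (1.4142) ≈ 0.35356
Gain = 20 log₁₀(0.35356) ≈ -9.03 dB
∠L = (0°) − (45.00°) = -45.00°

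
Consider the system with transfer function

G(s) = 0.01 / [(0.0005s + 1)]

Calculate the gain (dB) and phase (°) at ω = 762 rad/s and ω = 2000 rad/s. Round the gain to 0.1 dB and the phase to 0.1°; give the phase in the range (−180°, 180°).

At ω = 762 rad/s:
pole (1 + j762·0.0005) = 1 + j0.381 → |·| ≈ 1.0701, ∠ ≈ 20.86°
|G| = 0.01 · 1 / (1.0701) ≈ 0.0093449
Gain = 20 log₁₀(0.0093449) ≈ -40.59 dB
∠G = (0°) − (20.86°) = -20.86°

At ω = 2000 rad/s:
pole (1 + j2000·0.0005) = 1 + j1 → |·| ≈ 1.4142, ∠ ≈ 45.00°
|G| = 0.01 · 1 / (1.4142) ≈ 0.0070711
Gain = 20 log₁₀(0.0070711) ≈ -43.01 dB
∠G = (0°) − (45.00°) = -45.00°

ω = 762: -40.6 dB, -20.9°; ω = 2000: -43.0 dB, -45.0°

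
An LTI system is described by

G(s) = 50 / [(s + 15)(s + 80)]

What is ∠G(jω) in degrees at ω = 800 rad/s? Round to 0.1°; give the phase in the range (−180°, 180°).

At s = jω = j800:
pole (s+15): 15 + j800 → |·| = √(15²+800²) = √640225 ≈ 800.14, ∠ = arctan(800/15) ≈ 88.93°
pole (s+80): 80 + j800 → |·| = √(80²+800²) = √646400 ≈ 803.99, ∠ = arctan(800/80) ≈ 84.29°
∠G = 0.00° − 173.22° = -173.22°

-173.2°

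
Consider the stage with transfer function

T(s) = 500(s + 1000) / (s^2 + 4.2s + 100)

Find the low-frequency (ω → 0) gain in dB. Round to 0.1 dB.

T(0) = 500·1000 / 100 = 5000
20 log₁₀(5000) ≈ 73.98 dB

74.0 dB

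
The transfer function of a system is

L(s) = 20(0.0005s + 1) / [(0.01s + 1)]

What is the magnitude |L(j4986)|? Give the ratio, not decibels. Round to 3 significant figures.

1.08

At ω = 4986 rad/s:
zero (1 + j4986·0.0005) = 1 + j2.493 → |·| ≈ 2.6861, ∠ ≈ 68.14°
pole (1 + j4986·0.01) = 1 + j49.86 → |·| ≈ 49.87, ∠ ≈ 88.85°
|L| = 20 · 2.6861 / (49.87) ≈ 1.0772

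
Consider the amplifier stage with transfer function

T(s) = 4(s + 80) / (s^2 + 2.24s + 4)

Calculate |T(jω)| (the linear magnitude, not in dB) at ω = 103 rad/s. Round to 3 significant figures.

At s = jω = j103:
zero (s+80): 80 + j103 → |·| = √(80²+103²) = √17009 ≈ 130.42, ∠ = arctan(103/80) ≈ 52.16°
quadratic: (j103)² + 2.24·j103 + 4 = -10605 + j230.72 → |·| ≈ 10608, ∠ ≈ 178.75°
|T| = 4 · 130.42 / 10608 ≈ 0.049178

0.0492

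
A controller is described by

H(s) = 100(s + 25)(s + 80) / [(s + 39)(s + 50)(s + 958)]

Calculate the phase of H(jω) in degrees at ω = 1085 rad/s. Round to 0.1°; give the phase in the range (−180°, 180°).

-49.4°

At s = jω = j1085:
zero (s+25): 25 + j1085 → |·| = √(25²+1085²) = √1177850 ≈ 1085.3, ∠ = arctan(1085/25) ≈ 88.68°
zero (s+80): 80 + j1085 → |·| = √(80²+1085²) = √1183625 ≈ 1087.9, ∠ = arctan(1085/80) ≈ 85.78°
pole (s+39): 39 + j1085 → |·| = √(39²+1085²) = √1178746 ≈ 1085.7, ∠ = arctan(1085/39) ≈ 87.94°
pole (s+50): 50 + j1085 → |·| = √(50²+1085²) = √1179725 ≈ 1086.2, ∠ = arctan(1085/50) ≈ 87.36°
pole (s+958): 958 + j1085 → |·| = √(958²+1085²) = √2094989 ≈ 1447.4, ∠ = arctan(1085/958) ≈ 48.56°
∠H = 174.46° − 223.86° = -49.40°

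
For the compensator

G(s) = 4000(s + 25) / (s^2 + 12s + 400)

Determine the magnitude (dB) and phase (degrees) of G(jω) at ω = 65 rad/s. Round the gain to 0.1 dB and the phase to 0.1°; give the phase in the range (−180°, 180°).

37.1 dB, -99.5°

At s = jω = j65:
zero (s+25): 25 + j65 → |·| = √(25²+65²) = √4850 ≈ 69.642, ∠ = arctan(65/25) ≈ 68.96°
quadratic: (j65)² + 12·j65 + 400 = -3825 + j780 → |·| ≈ 3903.7, ∠ ≈ 168.47°
|G| = 4000 · 69.642 / 3903.7 ≈ 71.36
Gain = 20 log₁₀(71.36) ≈ 37.07 dB
∠G = 68.96° − 168.47° = -99.51°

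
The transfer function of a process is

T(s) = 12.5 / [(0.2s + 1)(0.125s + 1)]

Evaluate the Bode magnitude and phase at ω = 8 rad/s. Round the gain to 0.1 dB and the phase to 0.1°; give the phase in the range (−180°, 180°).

13.4 dB, -103.0°

At ω = 8 rad/s:
pole (1 + j8·0.2) = 1 + j1.6 → |·| ≈ 1.8868, ∠ ≈ 57.99°
pole (1 + j8·0.125) = 1 + j1 → |·| ≈ 1.4142, ∠ ≈ 45.00°
|T| = 12.5 · 1 / (1.8868 · 1.4142) ≈ 4.6846
Gain = 20 log₁₀(4.6846) ≈ 13.41 dB
∠T = (0°) − (57.99° + 45.00°) = -102.99°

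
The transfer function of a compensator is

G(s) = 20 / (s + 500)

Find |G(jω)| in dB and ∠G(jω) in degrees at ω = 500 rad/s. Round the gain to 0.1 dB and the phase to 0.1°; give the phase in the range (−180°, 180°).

Substitute s = j500:
Numerator: 20 = 20 + j0
Denominator: (j500) + 500 = 500 + j500
|N| = √(20² + 0²) ≈ 20, ∠N ≈ 0.00°
|D| = √(500² + 500²) ≈ 707.11, ∠D ≈ 45.00°
|G| = 20 / 707.11 ≈ 0.028284
Gain = 20 log₁₀(0.028284) ≈ -30.97 dB
∠G = 0.00° − 45.00° = -45.00°

-31.0 dB, -45.0°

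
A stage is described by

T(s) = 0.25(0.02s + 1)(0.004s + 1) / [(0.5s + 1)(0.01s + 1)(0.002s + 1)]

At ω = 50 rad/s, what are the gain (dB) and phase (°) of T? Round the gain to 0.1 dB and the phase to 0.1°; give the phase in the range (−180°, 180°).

At ω = 50 rad/s:
zero (1 + j50·0.02) = 1 + j1 → |·| ≈ 1.4142, ∠ ≈ 45.00°
zero (1 + j50·0.004) = 1 + j0.2 → |·| ≈ 1.0198, ∠ ≈ 11.31°
pole (1 + j50·0.5) = 1 + j25 → |·| ≈ 25.02, ∠ ≈ 87.71°
pole (1 + j50·0.01) = 1 + j0.5 → |·| ≈ 1.118, ∠ ≈ 26.57°
pole (1 + j50·0.002) = 1 + j0.1 → |·| ≈ 1.005, ∠ ≈ 5.71°
|T| = 0.25 · 1.4142 · 1.0198 / (25.02 · 1.118 · 1.005) ≈ 0.012825
Gain = 20 log₁₀(0.012825) ≈ -37.84 dB
∠T = (45.00° + 11.31°) − (87.71° + 26.57° + 5.71°) = -63.68°

-37.8 dB, -63.7°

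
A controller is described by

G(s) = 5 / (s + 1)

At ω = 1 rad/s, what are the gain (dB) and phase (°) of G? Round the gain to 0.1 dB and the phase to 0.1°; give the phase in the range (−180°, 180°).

11.0 dB, -45.0°

Substitute s = j1:
Numerator: 5 = 5 + j0
Denominator: (j1) + 1 = 1 + j1
|N| = √(5² + 0²) ≈ 5, ∠N ≈ 0.00°
|D| = √(1² + 1²) ≈ 1.4142, ∠D ≈ 45.00°
|G| = 5 / 1.4142 ≈ 3.5356
Gain = 20 log₁₀(3.5356) ≈ 10.97 dB
∠G = 0.00° − 45.00° = -45.00°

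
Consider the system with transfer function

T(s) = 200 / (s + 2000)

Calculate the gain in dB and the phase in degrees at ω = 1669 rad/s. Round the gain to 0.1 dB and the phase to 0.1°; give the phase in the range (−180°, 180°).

-22.3 dB, -39.8°

At s = jω = j1669:
pole (s+2000): 2000 + j1669 → |·| = √(2000²+1669²) = √6785561 ≈ 2604.9, ∠ = arctan(1669/2000) ≈ 39.84°
|T| = 200 / 2604.9 ≈ 0.076778
Gain = 20 log₁₀(0.076778) ≈ -22.30 dB
∠T = 0.00° − 39.84° = -39.84°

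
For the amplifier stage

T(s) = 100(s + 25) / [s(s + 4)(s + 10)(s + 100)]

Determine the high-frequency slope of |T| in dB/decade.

-60 dB/decade

Each pole contributes −20 dB/decade at high frequency; each zero contributes +20 dB/decade.
Net: 1 zero(s) − 4 pole(s) → -60 dB/decade.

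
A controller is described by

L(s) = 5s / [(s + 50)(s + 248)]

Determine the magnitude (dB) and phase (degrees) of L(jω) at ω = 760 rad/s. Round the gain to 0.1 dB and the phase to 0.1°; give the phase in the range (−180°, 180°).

-44.1 dB, -68.2°

At s = jω = j760:
zero at origin: s = j760 → |·| = 760, ∠ = 90.00°
pole (s+50): 50 + j760 → |·| = √(50²+760²) = √580100 ≈ 761.64, ∠ = arctan(760/50) ≈ 86.24°
pole (s+248): 248 + j760 → |·| = √(248²+760²) = √639104 ≈ 799.44, ∠ = arctan(760/248) ≈ 71.93°
|L| = 5 · 760 / 6.0889e+05 ≈ 0.0062409
Gain = 20 log₁₀(0.0062409) ≈ -44.10 dB
∠L = 90.00° − 158.17° = -68.17°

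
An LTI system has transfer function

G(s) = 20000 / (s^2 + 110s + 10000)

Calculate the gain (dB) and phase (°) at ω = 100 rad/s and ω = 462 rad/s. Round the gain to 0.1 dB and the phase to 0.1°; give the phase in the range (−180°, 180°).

At s = jω = j100:
quadratic: (j100)² + 110·j100 + 10000 = 0 + j11000 → |·| ≈ 11000, ∠ ≈ 90.00°
|G| = 20000 / 11000 ≈ 1.8182
Gain = 20 log₁₀(1.8182) ≈ 5.19 dB
∠G = 0.00° − 90.00° = -90.00°

At s = jω = j462:
quadratic: (j462)² + 110·j462 + 10000 = -203444 + j50820 → |·| ≈ 2.097e+05, ∠ ≈ 165.97°
|G| = 20000 / 2.097e+05 ≈ 0.095374
Gain = 20 log₁₀(0.095374) ≈ -20.41 dB
∠G = 0.00° − 165.97° = -165.97°

ω = 100: 5.2 dB, -90.0°; ω = 462: -20.4 dB, -166.0°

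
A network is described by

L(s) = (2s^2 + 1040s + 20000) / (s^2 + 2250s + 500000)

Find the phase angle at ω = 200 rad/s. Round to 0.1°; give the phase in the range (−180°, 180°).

61.7°

Substitute s = j200:
Numerator: 2(j200)^2 + 1040(j200) + 20000 = -60000 + j208000
Denominator: (j200)^2 + 2250(j200) + 500000 = 460000 + j450000
|N| = √(60000² + 208000²) ≈ 2.1648e+05, ∠N ≈ 106.09°
|D| = √(460000² + 450000²) ≈ 6.4351e+05, ∠D ≈ 44.37°
∠L = 106.09° − 44.37° = 61.72°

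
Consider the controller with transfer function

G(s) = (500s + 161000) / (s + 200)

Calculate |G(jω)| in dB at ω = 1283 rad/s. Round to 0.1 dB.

54.1 dB

Substitute s = j1283:
Numerator: 500(j1283) + 161000 = 161000 + j641500
Denominator: (j1283) + 200 = 200 + j1283
|N| = √(161000² + 641500²) ≈ 6.6139e+05, ∠N ≈ 75.91°
|D| = √(200² + 1283²) ≈ 1298.5, ∠D ≈ 81.14°
|G| = 6.6139e+05 / 1298.5 ≈ 509.35
Gain = 20 log₁₀(509.35) ≈ 54.14 dB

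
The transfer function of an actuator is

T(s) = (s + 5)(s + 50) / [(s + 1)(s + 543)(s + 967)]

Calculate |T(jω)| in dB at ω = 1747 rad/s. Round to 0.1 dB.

At s = jω = j1747:
zero (s+5): 5 + j1747 → |·| = √(5²+1747²) = √3052034 ≈ 1747, ∠ = arctan(1747/5) ≈ 89.84°
zero (s+50): 50 + j1747 → |·| = √(50²+1747²) = √3054509 ≈ 1747.7, ∠ = arctan(1747/50) ≈ 88.36°
pole (s+1): 1 + j1747 → |·| = √(1²+1747²) = √3052010 ≈ 1747, ∠ = arctan(1747/1) ≈ 89.97°
pole (s+543): 543 + j1747 → |·| = √(543²+1747²) = √3346858 ≈ 1829.4, ∠ = arctan(1747/543) ≈ 72.73°
pole (s+967): 967 + j1747 → |·| = √(967²+1747²) = √3987098 ≈ 1996.8, ∠ = arctan(1747/967) ≈ 61.03°
|T| = 1 · 3.0532e+06 / 6.3817e+09 ≈ 0.00047843
Gain = 20 log₁₀(0.00047843) ≈ -66.40 dB

-66.4 dB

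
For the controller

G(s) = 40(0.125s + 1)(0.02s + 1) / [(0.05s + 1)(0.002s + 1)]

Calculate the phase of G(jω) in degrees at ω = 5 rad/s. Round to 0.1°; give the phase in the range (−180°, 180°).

23.1°

At ω = 5 rad/s:
zero (1 + j5·0.125) = 1 + j0.625 → |·| ≈ 1.1792, ∠ ≈ 32.01°
zero (1 + j5·0.02) = 1 + j0.1 → |·| ≈ 1.005, ∠ ≈ 5.71°
pole (1 + j5·0.05) = 1 + j0.25 → |·| ≈ 1.0308, ∠ ≈ 14.04°
pole (1 + j5·0.002) = 1 + j0.01 → |·| ≈ 1, ∠ ≈ 0.57°
∠G = (32.01° + 5.71°) − (14.04° + 0.57°) = 23.11°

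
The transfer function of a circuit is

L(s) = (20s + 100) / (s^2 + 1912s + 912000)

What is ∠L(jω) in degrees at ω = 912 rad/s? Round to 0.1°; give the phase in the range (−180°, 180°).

Substitute s = j912:
Numerator: 20(j912) + 100 = 100 + j18240
Denominator: (j912)^2 + 1912(j912) + 912000 = 80256 + j1743744
|N| = √(100² + 18240²) ≈ 18240, ∠N ≈ 89.69°
|D| = √(80256² + 1743744²) ≈ 1.7456e+06, ∠D ≈ 87.36°
∠L = 89.69° − 87.36° = 2.33°

2.3°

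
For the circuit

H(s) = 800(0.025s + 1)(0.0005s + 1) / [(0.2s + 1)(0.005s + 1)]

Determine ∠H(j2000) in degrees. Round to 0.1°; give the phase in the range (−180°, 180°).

At ω = 2000 rad/s:
zero (1 + j2000·0.025) = 1 + j50 → |·| ≈ 50.01, ∠ ≈ 88.85°
zero (1 + j2000·0.0005) = 1 + j1 → |·| ≈ 1.4142, ∠ ≈ 45.00°
pole (1 + j2000·0.2) = 1 + j400 → |·| ≈ 400, ∠ ≈ 89.86°
pole (1 + j2000·0.005) = 1 + j10 → |·| ≈ 10.05, ∠ ≈ 84.29°
∠H = (88.85° + 45.00°) − (89.86° + 84.29°) = -40.30°

-40.3°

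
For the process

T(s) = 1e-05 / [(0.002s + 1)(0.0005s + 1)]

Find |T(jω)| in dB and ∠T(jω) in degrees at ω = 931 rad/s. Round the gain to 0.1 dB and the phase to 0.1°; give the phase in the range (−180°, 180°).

-107.4 dB, -86.7°

At ω = 931 rad/s:
pole (1 + j931·0.002) = 1 + j1.862 → |·| ≈ 2.1135, ∠ ≈ 61.76°
pole (1 + j931·0.0005) = 1 + j0.4655 → |·| ≈ 1.103, ∠ ≈ 24.96°
|T| = 1e-05 · 1 / (2.1135 · 1.103) ≈ 4.2897e-06
Gain = 20 log₁₀(4.2897e-06) ≈ -107.35 dB
∠T = (0°) − (61.76° + 24.96°) = -86.72°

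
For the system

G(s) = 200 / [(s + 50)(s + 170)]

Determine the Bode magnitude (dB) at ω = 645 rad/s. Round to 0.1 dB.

At s = jω = j645:
pole (s+50): 50 + j645 → |·| = √(50²+645²) = √418525 ≈ 646.94, ∠ = arctan(645/50) ≈ 85.57°
pole (s+170): 170 + j645 → |·| = √(170²+645²) = √444925 ≈ 667.03, ∠ = arctan(645/170) ≈ 75.23°
|G| = 200 / 4.3153e+05 ≈ 0.00046347
Gain = 20 log₁₀(0.00046347) ≈ -66.68 dB

-66.7 dB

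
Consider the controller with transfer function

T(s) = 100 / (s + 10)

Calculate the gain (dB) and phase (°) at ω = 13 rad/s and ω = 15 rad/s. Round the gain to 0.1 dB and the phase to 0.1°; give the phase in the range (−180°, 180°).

Substitute s = j13:
Numerator: 100 = 100 + j0
Denominator: (j13) + 10 = 10 + j13
|N| = √(100² + 0²) ≈ 100, ∠N ≈ 0.00°
|D| = √(10² + 13²) ≈ 16.401, ∠D ≈ 52.43°
|T| = 100 / 16.401 ≈ 6.0972
Gain = 20 log₁₀(6.0972) ≈ 15.70 dB
∠T = 0.00° − 52.43° = -52.43°

Substitute s = j15:
Numerator: 100 = 100 + j0
Denominator: (j15) + 10 = 10 + j15
|N| = √(100² + 0²) ≈ 100, ∠N ≈ 0.00°
|D| = √(10² + 15²) ≈ 18.028, ∠D ≈ 56.31°
|T| = 100 / 18.028 ≈ 5.5469
Gain = 20 log₁₀(5.5469) ≈ 14.88 dB
∠T = 0.00° − 56.31° = -56.31°

ω = 13: 15.7 dB, -52.4°; ω = 15: 14.9 dB, -56.3°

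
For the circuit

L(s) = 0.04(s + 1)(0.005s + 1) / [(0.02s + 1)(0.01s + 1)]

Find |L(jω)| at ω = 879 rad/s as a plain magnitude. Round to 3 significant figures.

At ω = 879 rad/s:
zero (1 + j879·1) = 1 + j879 → |·| ≈ 879, ∠ ≈ 89.93°
zero (1 + j879·0.005) = 1 + j4.395 → |·| ≈ 4.5073, ∠ ≈ 77.18°
pole (1 + j879·0.02) = 1 + j17.58 → |·| ≈ 17.608, ∠ ≈ 86.74°
pole (1 + j879·0.01) = 1 + j8.79 → |·| ≈ 8.8467, ∠ ≈ 83.51°
|L| = 0.04 · 879 · 4.5073 / (17.608 · 8.8467) ≈ 1.0174

1.02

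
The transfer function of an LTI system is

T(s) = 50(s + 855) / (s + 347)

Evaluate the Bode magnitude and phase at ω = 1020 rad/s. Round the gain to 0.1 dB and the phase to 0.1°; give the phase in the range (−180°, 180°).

35.8 dB, -21.2°

At s = jω = j1020:
zero (s+855): 855 + j1020 → |·| = √(855²+1020²) = √1771425 ≈ 1330.9, ∠ = arctan(1020/855) ≈ 50.03°
pole (s+347): 347 + j1020 → |·| = √(347²+1020²) = √1160809 ≈ 1077.4, ∠ = arctan(1020/347) ≈ 71.21°
|T| = 50 · 1330.9 / 1077.4 ≈ 61.764
Gain = 20 log₁₀(61.764) ≈ 35.81 dB
∠T = 50.03° − 71.21° = -21.18°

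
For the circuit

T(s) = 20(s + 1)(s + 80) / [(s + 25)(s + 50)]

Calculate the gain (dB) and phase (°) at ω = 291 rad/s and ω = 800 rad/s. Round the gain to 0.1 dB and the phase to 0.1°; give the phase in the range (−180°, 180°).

ω = 291: 26.2 dB, -0.9°; ω = 800: 26.0 dB, -0.4°

At s = jω = j291:
zero (s+1): 1 + j291 → |·| = √(1²+291²) = √84682 ≈ 291, ∠ = arctan(291/1) ≈ 89.80°
zero (s+80): 80 + j291 → |·| = √(80²+291²) = √91081 ≈ 301.8, ∠ = arctan(291/80) ≈ 74.63°
pole (s+25): 25 + j291 → |·| = √(25²+291²) = √85306 ≈ 292.07, ∠ = arctan(291/25) ≈ 85.09°
pole (s+50): 50 + j291 → |·| = √(50²+291²) = √87181 ≈ 295.26, ∠ = arctan(291/50) ≈ 80.25°
|T| = 20 · 87824 / 86237 ≈ 20.368
Gain = 20 log₁₀(20.368) ≈ 26.18 dB
∠T = 164.43° − 165.34° = -0.91°

At s = jω = j800:
zero (s+1): 1 + j800 → |·| = √(1²+800²) = √640001 ≈ 800, ∠ = arctan(800/1) ≈ 89.93°
zero (s+80): 80 + j800 → |·| = √(80²+800²) = √646400 ≈ 803.99, ∠ = arctan(800/80) ≈ 84.29°
pole (s+25): 25 + j800 → |·| = √(25²+800²) = √640625 ≈ 800.39, ∠ = arctan(800/25) ≈ 88.21°
pole (s+50): 50 + j800 → |·| = √(50²+800²) = √642500 ≈ 801.56, ∠ = arctan(800/50) ≈ 86.42°
|T| = 20 · 6.4319e+05 / 6.4156e+05 ≈ 20.051
Gain = 20 log₁₀(20.051) ≈ 26.04 dB
∠T = 174.22° − 174.63° = -0.41°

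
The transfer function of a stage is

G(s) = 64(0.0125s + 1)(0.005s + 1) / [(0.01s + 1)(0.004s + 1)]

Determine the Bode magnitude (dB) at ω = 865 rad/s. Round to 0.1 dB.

39.9 dB

At ω = 865 rad/s:
zero (1 + j865·0.0125) = 1 + j10.8125 → |·| ≈ 10.859, ∠ ≈ 84.72°
zero (1 + j865·0.005) = 1 + j4.325 → |·| ≈ 4.4391, ∠ ≈ 76.98°
pole (1 + j865·0.01) = 1 + j8.65 → |·| ≈ 8.7076, ∠ ≈ 83.41°
pole (1 + j865·0.004) = 1 + j3.46 → |·| ≈ 3.6016, ∠ ≈ 73.88°
|G| = 64 · 10.859 · 4.4391 / (8.7076 · 3.6016) ≈ 98.372
Gain = 20 log₁₀(98.372) ≈ 39.86 dB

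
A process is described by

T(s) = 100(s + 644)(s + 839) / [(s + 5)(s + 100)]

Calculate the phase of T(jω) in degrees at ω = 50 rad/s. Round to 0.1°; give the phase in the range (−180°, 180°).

At s = jω = j50:
zero (s+644): 644 + j50 → |·| = √(644²+50²) = √417236 ≈ 645.94, ∠ = arctan(50/644) ≈ 4.44°
zero (s+839): 839 + j50 → |·| = √(839²+50²) = √706421 ≈ 840.49, ∠ = arctan(50/839) ≈ 3.41°
pole (s+5): 5 + j50 → |·| = √(5²+50²) = √2525 ≈ 50.249, ∠ = arctan(50/5) ≈ 84.29°
pole (s+100): 100 + j50 → |·| = √(100²+50²) = √12500 ≈ 111.8, ∠ = arctan(50/100) ≈ 26.57°
∠T = 7.85° − 110.86° = -103.01°

-103.0°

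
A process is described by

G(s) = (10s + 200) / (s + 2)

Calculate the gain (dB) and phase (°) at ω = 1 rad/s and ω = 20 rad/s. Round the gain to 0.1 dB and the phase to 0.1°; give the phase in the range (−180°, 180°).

Substitute s = j1:
Numerator: 10(j1) + 200 = 200 + j10
Denominator: (j1) + 2 = 2 + j1
|N| = √(200² + 10²) ≈ 200.25, ∠N ≈ 2.86°
|D| = √(2² + 1²) ≈ 2.2361, ∠D ≈ 26.57°
|G| = 200.25 / 2.2361 ≈ 89.553
Gain = 20 log₁₀(89.553) ≈ 39.04 dB
∠G = 2.86° − 26.57° = -23.71°

Substitute s = j20:
Numerator: 10(j20) + 200 = 200 + j200
Denominator: (j20) + 2 = 2 + j20
|N| = √(200² + 200²) ≈ 282.84, ∠N ≈ 45.00°
|D| = √(2² + 20²) ≈ 20.1, ∠D ≈ 84.29°
|G| = 282.84 / 20.1 ≈ 14.072
Gain = 20 log₁₀(14.072) ≈ 22.97 dB
∠G = 45.00° − 84.29° = -39.29°

ω = 1: 39.0 dB, -23.7°; ω = 20: 23.0 dB, -39.3°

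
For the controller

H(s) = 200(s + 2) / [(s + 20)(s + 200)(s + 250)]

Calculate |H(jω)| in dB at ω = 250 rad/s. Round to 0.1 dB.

At s = jω = j250:
zero (s+2): 2 + j250 → |·| = √(2²+250²) = √62504 ≈ 250.01, ∠ = arctan(250/2) ≈ 89.54°
pole (s+20): 20 + j250 → |·| = √(20²+250²) = √62900 ≈ 250.8, ∠ = arctan(250/20) ≈ 85.43°
pole (s+200): 200 + j250 → |·| = √(200²+250²) = √102500 ≈ 320.16, ∠ = arctan(250/200) ≈ 51.34°
pole (s+250): 250 + j250 → |·| = √(250²+250²) = √125000 ≈ 353.55, ∠ = arctan(250/250) ≈ 45.00°
|H| = 200 · 250.01 / 2.8389e+07 ≈ 0.0017613
Gain = 20 log₁₀(0.0017613) ≈ -55.08 dB

-55.1 dB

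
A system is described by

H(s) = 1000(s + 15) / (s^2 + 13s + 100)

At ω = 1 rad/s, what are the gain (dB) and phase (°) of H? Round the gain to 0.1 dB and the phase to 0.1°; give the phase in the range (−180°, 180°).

At s = jω = j1:
zero (s+15): 15 + j1 → |·| = √(15²+1²) = √226 ≈ 15.033, ∠ = arctan(1/15) ≈ 3.81°
quadratic: (j1)² + 13·j1 + 100 = 99 + j13 → |·| ≈ 99.85, ∠ ≈ 7.48°
|H| = 1000 · 15.033 / 99.85 ≈ 150.56
Gain = 20 log₁₀(150.56) ≈ 43.55 dB
∠H = 3.81° − 7.48° = -3.67°

43.6 dB, -3.7°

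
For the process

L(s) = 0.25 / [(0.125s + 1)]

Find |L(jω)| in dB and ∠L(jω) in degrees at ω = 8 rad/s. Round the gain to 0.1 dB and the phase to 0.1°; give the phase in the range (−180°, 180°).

At ω = 8 rad/s:
pole (1 + j8·0.125) = 1 + j1 → |·| ≈ 1.4142, ∠ ≈ 45.00°
|L| = 0.25 · 1 / (1.4142) ≈ 0.17678
Gain = 20 log₁₀(0.17678) ≈ -15.05 dB
∠L = (0°) − (45.00°) = -45.00°

-15.1 dB, -45.0°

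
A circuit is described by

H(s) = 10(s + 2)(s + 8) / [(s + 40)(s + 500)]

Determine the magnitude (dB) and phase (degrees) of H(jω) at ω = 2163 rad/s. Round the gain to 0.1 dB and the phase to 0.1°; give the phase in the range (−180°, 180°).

At s = jω = j2163:
zero (s+2): 2 + j2163 → |·| = √(2²+2163²) = √4678573 ≈ 2163, ∠ = arctan(2163/2) ≈ 89.95°
zero (s+8): 8 + j2163 → |·| = √(8²+2163²) = √4678633 ≈ 2163, ∠ = arctan(2163/8) ≈ 89.79°
pole (s+40): 40 + j2163 → |·| = √(40²+2163²) = √4680169 ≈ 2163.4, ∠ = arctan(2163/40) ≈ 88.94°
pole (s+500): 500 + j2163 → |·| = √(500²+2163²) = √4928569 ≈ 2220, ∠ = arctan(2163/500) ≈ 76.98°
|H| = 10 · 4.6786e+06 / 4.8027e+06 ≈ 9.7416
Gain = 20 log₁₀(9.7416) ≈ 19.77 dB
∠H = 179.74° − 165.92° = 13.82°

19.8 dB, 13.8°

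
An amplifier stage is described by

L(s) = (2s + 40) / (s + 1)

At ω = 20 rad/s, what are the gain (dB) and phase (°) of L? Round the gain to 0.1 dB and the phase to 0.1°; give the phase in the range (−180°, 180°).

9.0 dB, -42.1°

Substitute s = j20:
Numerator: 2(j20) + 40 = 40 + j40
Denominator: (j20) + 1 = 1 + j20
|N| = √(40² + 40²) ≈ 56.569, ∠N ≈ 45.00°
|D| = √(1² + 20²) ≈ 20.025, ∠D ≈ 87.14°
|L| = 56.569 / 20.025 ≈ 2.8249
Gain = 20 log₁₀(2.8249) ≈ 9.02 dB
∠L = 45.00° − 87.14° = -42.14°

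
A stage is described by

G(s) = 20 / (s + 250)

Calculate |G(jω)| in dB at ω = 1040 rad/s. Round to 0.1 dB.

-34.6 dB

Substitute s = j1040:
Numerator: 20 = 20 + j0
Denominator: (j1040) + 250 = 250 + j1040
|N| = √(20² + 0²) ≈ 20, ∠N ≈ 0.00°
|D| = √(250² + 1040²) ≈ 1069.6, ∠D ≈ 76.48°
|G| = 20 / 1069.6 ≈ 0.018699
Gain = 20 log₁₀(0.018699) ≈ -34.56 dB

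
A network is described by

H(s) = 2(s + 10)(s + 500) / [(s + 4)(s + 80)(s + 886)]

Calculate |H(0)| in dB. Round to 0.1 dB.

H(0) = 2·10·500 / (4·80·886) ≈ 0.035271
20 log₁₀(0.035271) ≈ -29.05 dB

-29.1 dB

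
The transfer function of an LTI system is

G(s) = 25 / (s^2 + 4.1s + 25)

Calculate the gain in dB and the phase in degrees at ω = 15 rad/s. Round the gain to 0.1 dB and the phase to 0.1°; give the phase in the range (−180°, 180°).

-18.5 dB, -162.9°

At s = jω = j15:
quadratic: (j15)² + 4.1·j15 + 25 = -200 + j61.5 → |·| ≈ 209.24, ∠ ≈ 162.91°
|G| = 25 / 209.24 ≈ 0.11948
Gain = 20 log₁₀(0.11948) ≈ -18.45 dB
∠G = 0.00° − 162.91° = -162.91°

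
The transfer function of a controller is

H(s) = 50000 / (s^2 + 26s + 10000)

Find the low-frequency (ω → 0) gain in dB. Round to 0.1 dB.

H(0) = 50000 / 10000 = 5
20 log₁₀(5) ≈ 13.98 dB

14.0 dB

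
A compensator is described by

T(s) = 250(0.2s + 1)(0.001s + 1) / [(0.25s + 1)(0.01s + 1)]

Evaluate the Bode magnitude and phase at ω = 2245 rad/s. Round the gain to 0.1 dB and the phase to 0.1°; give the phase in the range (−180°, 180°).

26.8 dB, -21.5°

At ω = 2245 rad/s:
zero (1 + j2245·0.2) = 1 + j449 → |·| ≈ 449, ∠ ≈ 89.87°
zero (1 + j2245·0.001) = 1 + j2.245 → |·| ≈ 2.4576, ∠ ≈ 65.99°
pole (1 + j2245·0.25) = 1 + j561.25 → |·| ≈ 561.25, ∠ ≈ 89.90°
pole (1 + j2245·0.01) = 1 + j22.45 → |·| ≈ 22.472, ∠ ≈ 87.45°
|T| = 250 · 449 · 2.4576 / (561.25 · 22.472) ≈ 21.873
Gain = 20 log₁₀(21.873) ≈ 26.80 dB
∠T = (89.87° + 65.99°) − (89.90° + 87.45°) = -21.49°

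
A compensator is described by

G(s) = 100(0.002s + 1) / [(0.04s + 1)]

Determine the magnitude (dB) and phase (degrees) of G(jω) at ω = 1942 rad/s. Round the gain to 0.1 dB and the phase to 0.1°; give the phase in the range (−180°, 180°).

At ω = 1942 rad/s:
zero (1 + j1942·0.002) = 1 + j3.884 → |·| ≈ 4.0107, ∠ ≈ 75.56°
pole (1 + j1942·0.04) = 1 + j77.68 → |·| ≈ 77.686, ∠ ≈ 89.26°
|G| = 100 · 4.0107 / (77.686) ≈ 5.1627
Gain = 20 log₁₀(5.1627) ≈ 14.26 dB
∠G = (75.56°) − (89.26°) = -13.70°

14.3 dB, -13.7°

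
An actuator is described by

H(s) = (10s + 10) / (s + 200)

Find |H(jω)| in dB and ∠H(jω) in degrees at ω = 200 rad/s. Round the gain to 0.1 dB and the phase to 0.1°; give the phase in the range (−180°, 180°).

Substitute s = j200:
Numerator: 10(j200) + 10 = 10 + j2000
Denominator: (j200) + 200 = 200 + j200
|N| = √(10² + 2000²) ≈ 2000, ∠N ≈ 89.71°
|D| = √(200² + 200²) ≈ 282.84, ∠D ≈ 45.00°
|H| = 2000 / 282.84 ≈ 7.0711
Gain = 20 log₁₀(7.0711) ≈ 16.99 dB
∠H = 89.71° − 45.00° = 44.71°

17.0 dB, 44.7°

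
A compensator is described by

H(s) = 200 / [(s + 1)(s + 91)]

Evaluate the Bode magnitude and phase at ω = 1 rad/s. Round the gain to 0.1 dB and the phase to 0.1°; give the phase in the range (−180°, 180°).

At s = jω = j1:
pole (s+1): 1 + j1 → |·| = √(1²+1²) = √2 ≈ 1.4142, ∠ = arctan(1/1) ≈ 45.00°
pole (s+91): 91 + j1 → |·| = √(91²+1²) = √8282 ≈ 91.005, ∠ = arctan(1/91) ≈ 0.63°
|H| = 200 / 128.7 ≈ 1.554
Gain = 20 log₁₀(1.554) ≈ 3.83 dB
∠H = 0.00° − 45.63° = -45.63°

3.8 dB, -45.6°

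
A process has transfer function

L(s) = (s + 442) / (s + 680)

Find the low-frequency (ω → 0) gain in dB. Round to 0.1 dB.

L(0) = 1·442 / (680) = 0.65
20 log₁₀(0.65) ≈ -3.74 dB

-3.7 dB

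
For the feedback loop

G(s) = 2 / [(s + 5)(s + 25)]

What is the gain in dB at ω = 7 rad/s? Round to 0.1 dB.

At s = jω = j7:
pole (s+5): 5 + j7 → |·| = √(5²+7²) = √74 ≈ 8.6023, ∠ = arctan(7/5) ≈ 54.46°
pole (s+25): 25 + j7 → |·| = √(25²+7²) = √674 ≈ 25.962, ∠ = arctan(7/25) ≈ 15.64°
|G| = 2 / 223.33 ≈ 0.0089554
Gain = 20 log₁₀(0.0089554) ≈ -40.96 dB

-41.0 dB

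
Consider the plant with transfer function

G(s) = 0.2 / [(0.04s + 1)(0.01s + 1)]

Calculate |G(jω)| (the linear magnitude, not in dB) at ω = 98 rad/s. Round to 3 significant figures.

At ω = 98 rad/s:
pole (1 + j98·0.04) = 1 + j3.92 → |·| ≈ 4.0455, ∠ ≈ 75.69°
pole (1 + j98·0.01) = 1 + j0.98 → |·| ≈ 1.4001, ∠ ≈ 44.42°
|G| = 0.2 · 1 / (4.0455 · 1.4001) ≈ 0.03531

0.0353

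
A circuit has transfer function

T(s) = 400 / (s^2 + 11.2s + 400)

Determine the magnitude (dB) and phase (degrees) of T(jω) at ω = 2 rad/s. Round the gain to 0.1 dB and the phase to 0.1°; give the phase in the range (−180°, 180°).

0.1 dB, -3.2°

At s = jω = j2:
quadratic: (j2)² + 11.2·j2 + 400 = 396 + j22.4 → |·| ≈ 396.63, ∠ ≈ 3.24°
|T| = 400 / 396.63 ≈ 1.0085
Gain = 20 log₁₀(1.0085) ≈ 0.07 dB
∠T = 0.00° − 3.24° = -3.24°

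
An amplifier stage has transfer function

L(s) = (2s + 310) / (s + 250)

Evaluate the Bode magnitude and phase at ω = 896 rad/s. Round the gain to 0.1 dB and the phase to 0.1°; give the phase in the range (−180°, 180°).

Substitute s = j896:
Numerator: 2(j896) + 310 = 310 + j1792
Denominator: (j896) + 250 = 250 + j896
|N| = √(310² + 1792²) ≈ 1818.6, ∠N ≈ 80.19°
|D| = √(250² + 896²) ≈ 930.22, ∠D ≈ 74.41°
|L| = 1818.6 / 930.22 ≈ 1.955
Gain = 20 log₁₀(1.955) ≈ 5.82 dB
∠L = 80.19° − 74.41° = 5.78°

5.8 dB, 5.8°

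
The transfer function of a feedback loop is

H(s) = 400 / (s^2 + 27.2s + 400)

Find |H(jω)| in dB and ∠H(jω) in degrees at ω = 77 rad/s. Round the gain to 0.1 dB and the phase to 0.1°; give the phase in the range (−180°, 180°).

-23.4 dB, -159.3°

At s = jω = j77:
quadratic: (j77)² + 27.2·j77 + 400 = -5529 + j2094.4 → |·| ≈ 5912.4, ∠ ≈ 159.25°
|H| = 400 / 5912.4 ≈ 0.067654
Gain = 20 log₁₀(0.067654) ≈ -23.39 dB
∠H = 0.00° − 159.25° = -159.25°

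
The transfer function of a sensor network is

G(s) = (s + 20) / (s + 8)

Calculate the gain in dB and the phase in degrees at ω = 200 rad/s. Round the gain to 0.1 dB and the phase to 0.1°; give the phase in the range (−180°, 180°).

0.0 dB, -3.4°

Substitute s = j200:
Numerator: (j200) + 20 = 20 + j200
Denominator: (j200) + 8 = 8 + j200
|N| = √(20² + 200²) ≈ 201, ∠N ≈ 84.29°
|D| = √(8² + 200²) ≈ 200.16, ∠D ≈ 87.71°
|G| = 201 / 200.16 ≈ 1.0042
Gain = 20 log₁₀(1.0042) ≈ 0.04 dB
∠G = 84.29° − 87.71° = -3.42°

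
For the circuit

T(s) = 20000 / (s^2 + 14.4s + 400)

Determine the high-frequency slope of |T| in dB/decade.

Each pole contributes −20 dB/decade at high frequency; each zero contributes +20 dB/decade.
Net: 0 zero(s) − 2 pole(s) → -40 dB/decade.

-40 dB/decade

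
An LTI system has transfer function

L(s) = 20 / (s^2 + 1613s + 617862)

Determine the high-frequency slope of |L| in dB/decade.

-40 dB/decade

Each pole contributes −20 dB/decade at high frequency; each zero contributes +20 dB/decade.
Net: 0 zero(s) − 2 pole(s) → -40 dB/decade.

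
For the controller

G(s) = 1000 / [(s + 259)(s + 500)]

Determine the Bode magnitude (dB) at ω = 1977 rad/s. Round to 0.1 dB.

At s = jω = j1977:
pole (s+259): 259 + j1977 → |·| = √(259²+1977²) = √3975610 ≈ 1993.9, ∠ = arctan(1977/259) ≈ 82.54°
pole (s+500): 500 + j1977 → |·| = √(500²+1977²) = √4158529 ≈ 2039.2, ∠ = arctan(1977/500) ≈ 75.81°
|G| = 1000 / 4.066e+06 ≈ 0.00024594
Gain = 20 log₁₀(0.00024594) ≈ -72.18 dB

-72.2 dB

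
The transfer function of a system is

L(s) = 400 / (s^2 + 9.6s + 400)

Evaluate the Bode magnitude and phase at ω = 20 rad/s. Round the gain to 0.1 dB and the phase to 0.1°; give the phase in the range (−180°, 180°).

At s = jω = j20:
quadratic: (j20)² + 9.6·j20 + 400 = 0 + j192 → |·| ≈ 192, ∠ ≈ 90.00°
|L| = 400 / 192 ≈ 2.0833
Gain = 20 log₁₀(2.0833) ≈ 6.38 dB
∠L = 0.00° − 90.00° = -90.00°

6.4 dB, -90.0°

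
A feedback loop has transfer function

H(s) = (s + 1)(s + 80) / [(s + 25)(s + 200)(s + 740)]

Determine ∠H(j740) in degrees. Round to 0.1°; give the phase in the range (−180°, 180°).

-34.2°

At s = jω = j740:
zero (s+1): 1 + j740 → |·| = √(1²+740²) = √547601 ≈ 740, ∠ = arctan(740/1) ≈ 89.92°
zero (s+80): 80 + j740 → |·| = √(80²+740²) = √554000 ≈ 744.31, ∠ = arctan(740/80) ≈ 83.83°
pole (s+25): 25 + j740 → |·| = √(25²+740²) = √548225 ≈ 740.42, ∠ = arctan(740/25) ≈ 88.07°
pole (s+200): 200 + j740 → |·| = √(200²+740²) = √587600 ≈ 766.55, ∠ = arctan(740/200) ≈ 74.88°
pole (s+740): 740 + j740 → |·| = √(740²+740²) = √1095200 ≈ 1046.5, ∠ = arctan(740/740) ≈ 45.00°
∠H = 173.75° − 207.95° = -34.20°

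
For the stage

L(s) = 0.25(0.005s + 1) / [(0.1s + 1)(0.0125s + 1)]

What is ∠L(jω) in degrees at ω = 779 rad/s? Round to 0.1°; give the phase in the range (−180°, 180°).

At ω = 779 rad/s:
zero (1 + j779·0.005) = 1 + j3.895 → |·| ≈ 4.0213, ∠ ≈ 75.60°
pole (1 + j779·0.1) = 1 + j77.9 → |·| ≈ 77.906, ∠ ≈ 89.26°
pole (1 + j779·0.0125) = 1 + j9.7375 → |·| ≈ 9.7887, ∠ ≈ 84.14°
∠L = (75.60°) − (89.26° + 84.14°) = -97.80°

-97.8°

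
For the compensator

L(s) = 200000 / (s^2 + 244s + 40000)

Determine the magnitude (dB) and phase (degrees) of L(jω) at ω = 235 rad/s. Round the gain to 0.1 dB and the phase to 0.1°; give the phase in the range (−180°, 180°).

10.6 dB, -104.9°

At s = jω = j235:
quadratic: (j235)² + 244·j235 + 40000 = -15225 + j57340 → |·| ≈ 59327, ∠ ≈ 104.87°
|L| = 200000 / 59327 ≈ 3.3711
Gain = 20 log₁₀(3.3711) ≈ 10.56 dB
∠L = 0.00° − 104.87° = -104.87°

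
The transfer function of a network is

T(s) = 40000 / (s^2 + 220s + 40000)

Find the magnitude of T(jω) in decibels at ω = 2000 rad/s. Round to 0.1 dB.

At s = jω = j2000:
quadratic: (j2000)² + 220·j2000 + 40000 = -3960000 + j440000 → |·| ≈ 3.9844e+06, ∠ ≈ 173.66°
|T| = 40000 / 3.9844e+06 ≈ 0.010039
Gain = 20 log₁₀(0.010039) ≈ -39.97 dB

-40.0 dB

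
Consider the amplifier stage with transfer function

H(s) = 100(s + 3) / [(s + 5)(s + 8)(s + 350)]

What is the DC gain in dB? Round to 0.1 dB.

-33.4 dB

H(0) = 100·3 / (5·8·350) ≈ 0.021429
20 log₁₀(0.021429) ≈ -33.38 dB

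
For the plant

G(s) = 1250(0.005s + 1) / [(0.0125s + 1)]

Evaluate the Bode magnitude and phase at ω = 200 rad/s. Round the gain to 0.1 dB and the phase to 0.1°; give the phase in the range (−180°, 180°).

56.3 dB, -23.2°

At ω = 200 rad/s:
zero (1 + j200·0.005) = 1 + j1 → |·| ≈ 1.4142, ∠ ≈ 45.00°
pole (1 + j200·0.0125) = 1 + j2.5 → |·| ≈ 2.6926, ∠ ≈ 68.20°
|G| = 1250 · 1.4142 / (2.6926) ≈ 656.52
Gain = 20 log₁₀(656.52) ≈ 56.34 dB
∠G = (45.00°) − (68.20°) = -23.20°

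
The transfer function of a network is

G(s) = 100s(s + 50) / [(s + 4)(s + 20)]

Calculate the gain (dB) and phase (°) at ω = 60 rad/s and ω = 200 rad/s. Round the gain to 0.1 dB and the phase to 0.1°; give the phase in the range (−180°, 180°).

ω = 60: 41.8 dB, -17.6°; ω = 200: 40.2 dB, -7.2°

At s = jω = j60:
zero (s+50): 50 + j60 → |·| = √(50²+60²) = √6100 ≈ 78.102, ∠ = arctan(60/50) ≈ 50.19°
zero at origin: s = j60 → |·| = 60, ∠ = 90.00°
pole (s+4): 4 + j60 → |·| = √(4²+60²) = √3616 ≈ 60.133, ∠ = arctan(60/4) ≈ 86.19°
pole (s+20): 20 + j60 → |·| = √(20²+60²) = √4000 ≈ 63.246, ∠ = arctan(60/20) ≈ 71.57°
|G| = 100 · 4686.1 / 3803.2 ≈ 123.21
Gain = 20 log₁₀(123.21) ≈ 41.81 dB
∠G = 140.19° − 157.76° = -17.57°

At s = jω = j200:
zero (s+50): 50 + j200 → |·| = √(50²+200²) = √42500 ≈ 206.16, ∠ = arctan(200/50) ≈ 75.96°
zero at origin: s = j200 → |·| = 200, ∠ = 90.00°
pole (s+4): 4 + j200 → |·| = √(4²+200²) = √40016 ≈ 200.04, ∠ = arctan(200/4) ≈ 88.85°
pole (s+20): 20 + j200 → |·| = √(20²+200²) = √40400 ≈ 201, ∠ = arctan(200/20) ≈ 84.29°
|G| = 100 · 41232 / 40208 ≈ 102.55
Gain = 20 log₁₀(102.55) ≈ 40.22 dB
∠G = 165.96° − 173.14° = -7.18°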